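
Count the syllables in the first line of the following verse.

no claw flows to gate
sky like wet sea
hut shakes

5

The first line: no(1) + claw(1) + flows(1) + to(1) + gate(1) = 5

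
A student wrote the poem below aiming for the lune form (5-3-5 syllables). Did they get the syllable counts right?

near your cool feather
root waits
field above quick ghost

No

Line 1: near(1) + your(1) + cool(1) + feather(2) = 5 ✓
Line 2: root(1) + waits(1) = 2 (expected 3)
Line 3: field(1) + above(2) + quick(1) + ghost(1) = 5 ✓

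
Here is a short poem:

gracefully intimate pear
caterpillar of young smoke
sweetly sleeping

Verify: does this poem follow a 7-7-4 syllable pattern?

Line 1: gracefully (3), intimate (3), pear (1) → 7 ✓
Line 2: caterpillar (4), of (1), young (1), smoke (1) → 7 ✓
Line 3: sweetly (2), sleeping (2) → 4 ✓

Yes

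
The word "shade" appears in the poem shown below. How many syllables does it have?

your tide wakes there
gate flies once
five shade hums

1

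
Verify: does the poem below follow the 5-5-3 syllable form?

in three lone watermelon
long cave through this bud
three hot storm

No

Line 1: in(1) + three(1) + lone(1) + watermelon(4) = 7 (expected 5)
Line 2: long(1) + cave(1) + through(1) + this(1) + bud(1) = 5 ✓
Line 3: three(1) + hot(1) + storm(1) = 3 ✓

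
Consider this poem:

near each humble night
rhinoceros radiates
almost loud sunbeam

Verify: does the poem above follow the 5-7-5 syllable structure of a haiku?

Yes

Line 1: "near each humble night": 1+1+2+1 = 5 ✓
Line 2: "rhinoceros radiates": 4+3 = 7 ✓
Line 3: "almost loud sunbeam": 2+1+2 = 5 ✓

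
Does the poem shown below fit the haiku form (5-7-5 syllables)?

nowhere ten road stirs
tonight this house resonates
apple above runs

Yes

Line 1: nowhere (2), ten (1), road (1), stirs (1) → 5 ✓
Line 2: tonight (2), this (1), house (1), resonates (3) → 7 ✓
Line 3: apple (2), above (2), runs (1) → 5 ✓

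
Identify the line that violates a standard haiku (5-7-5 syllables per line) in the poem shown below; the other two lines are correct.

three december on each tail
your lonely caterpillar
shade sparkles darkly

The first line

Line 1: three (1), december (3), on (1), each (1), tail (1) → 7 (expected 5)
Line 2: your (1), lonely (2), caterpillar (4) → 7 ✓
Line 3: shade (1), sparkles (2), darkly (2) → 5 ✓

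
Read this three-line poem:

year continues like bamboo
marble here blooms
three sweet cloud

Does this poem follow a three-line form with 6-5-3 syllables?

Line 1: year (1), continues (3), like (1), bamboo (2) → 7 (expected 6)
Line 2: marble (2), here (1), blooms (1) → 4 (expected 5)
Line 3: three (1), sweet (1), cloud (1) → 3 ✓

No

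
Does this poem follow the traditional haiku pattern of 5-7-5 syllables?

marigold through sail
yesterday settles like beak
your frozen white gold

Yes

Line 1: "marigold through sail": 3+1+1 = 5 ✓
Line 2: "yesterday settles like beak": 3+2+1+1 = 7 ✓
Line 3: "your frozen white gold": 1+2+1+1 = 5 ✓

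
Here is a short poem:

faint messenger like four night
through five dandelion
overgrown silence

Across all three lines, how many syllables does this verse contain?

18

Line 1: faint (1), messenger (3), like (1), four (1), night (1) → 7
Line 2: through (1), five (1), dandelion (4) → 6
Line 3: overgrown (3), silence (2) → 5
Total: 7 + 6 + 5 = 18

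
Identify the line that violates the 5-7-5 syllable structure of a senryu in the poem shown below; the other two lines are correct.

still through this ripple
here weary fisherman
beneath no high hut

Line 1: still(1) + through(1) + this(1) + ripple(2) = 5 ✓
Line 2: here(1) + weary(2) + fisherman(3) = 6 (expected 7)
Line 3: beneath(2) + no(1) + high(1) + hut(1) = 5 ✓

The second line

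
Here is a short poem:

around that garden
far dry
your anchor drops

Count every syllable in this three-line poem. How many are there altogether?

Line 1: "around that garden": 2+1+2 = 5
Line 2: "far dry": 1+1 = 2
Line 3: "your anchor drops": 1+2+1 = 4
Total: 5 + 2 + 4 = 11

11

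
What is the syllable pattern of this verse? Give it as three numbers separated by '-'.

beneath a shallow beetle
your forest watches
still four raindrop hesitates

Line 1: "beneath a shallow beetle": 2+1+2+2 = 7
Line 2: "your forest watches": 1+2+2 = 5
Line 3: "still four raindrop hesitates": 1+1+2+3 = 7

7-5-7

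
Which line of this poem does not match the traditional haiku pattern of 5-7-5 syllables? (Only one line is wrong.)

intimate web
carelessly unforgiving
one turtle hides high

Line 1: "intimate web": 3+1 = 4 (expected 5)
Line 2: "carelessly unforgiving": 3+4 = 7 ✓
Line 3: "one turtle hides high": 1+2+1+1 = 5 ✓

The first line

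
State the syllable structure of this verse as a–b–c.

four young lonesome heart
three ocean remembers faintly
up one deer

Line 1: "four young lonesome heart": 1+1+2+1 = 5
Line 2: "three ocean remembers faintly": 1+2+3+2 = 8
Line 3: "up one deer": 1+1+1 = 3

5–8–3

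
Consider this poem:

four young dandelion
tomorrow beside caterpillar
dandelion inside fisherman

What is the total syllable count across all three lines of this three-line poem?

24

Line 1: four(1) + young(1) + dandelion(4) = 6
Line 2: tomorrow(3) + beside(2) + caterpillar(4) = 9
Line 3: dandelion(4) + inside(2) + fisherman(3) = 9
Total: 6 + 9 + 9 = 24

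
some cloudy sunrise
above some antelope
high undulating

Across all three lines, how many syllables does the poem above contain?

Line 1: "some cloudy sunrise": 1+2+2 = 5
Line 2: "above some antelope": 2+1+3 = 6
Line 3: "high undulating": 1+4 = 5
Total: 5 + 6 + 5 = 16

16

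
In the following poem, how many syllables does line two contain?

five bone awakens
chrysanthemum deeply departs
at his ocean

Line two: chrysanthemum (4), deeply (2), departs (2) → 8

8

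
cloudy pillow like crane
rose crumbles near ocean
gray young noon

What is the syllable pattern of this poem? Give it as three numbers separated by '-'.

6-6-3

Line 1: "cloudy pillow like crane": 2+2+1+1 = 6
Line 2: "rose crumbles near ocean": 1+2+1+2 = 6
Line 3: "gray young noon": 1+1+1 = 3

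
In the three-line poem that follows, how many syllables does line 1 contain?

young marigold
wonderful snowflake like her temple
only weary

4

Line 1: young (1), marigold (3) → 4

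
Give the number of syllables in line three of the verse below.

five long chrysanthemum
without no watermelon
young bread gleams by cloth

Line three: young (1), bread (1), gleams (1), by (1), cloth (1) → 5

5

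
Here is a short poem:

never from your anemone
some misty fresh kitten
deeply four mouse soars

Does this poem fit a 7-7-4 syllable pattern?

Line 1: "never from your anemone": 2+1+1+4 = 8 (expected 7)
Line 2: "some misty fresh kitten": 1+2+1+2 = 6 (expected 7)
Line 3: "deeply four mouse soars": 2+1+1+1 = 5 (expected 4)

No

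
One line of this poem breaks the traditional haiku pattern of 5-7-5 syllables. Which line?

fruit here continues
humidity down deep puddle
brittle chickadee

Line 2

Line 1: "fruit here continues": 1+1+3 = 5 ✓
Line 2: "humidity down deep puddle": 4+1+1+2 = 8 (expected 7)
Line 3: "brittle chickadee": 2+3 = 5 ✓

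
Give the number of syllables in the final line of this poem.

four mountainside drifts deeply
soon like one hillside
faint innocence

4

The final line: faint (1), innocence (3) → 4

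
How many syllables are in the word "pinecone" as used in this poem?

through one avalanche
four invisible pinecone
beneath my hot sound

2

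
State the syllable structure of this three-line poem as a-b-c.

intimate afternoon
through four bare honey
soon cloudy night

Line 1: intimate (3), afternoon (3) → 6
Line 2: through (1), four (1), bare (1), honey (2) → 5
Line 3: soon (1), cloudy (2), night (1) → 4

6-5-4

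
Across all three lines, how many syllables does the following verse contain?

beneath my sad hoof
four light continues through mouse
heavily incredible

19

Line 1: "beneath my sad hoof": 2+1+1+1 = 5
Line 2: "four light continues through mouse": 1+1+3+1+1 = 7
Line 3: "heavily incredible": 3+4 = 7
Total: 5 + 7 + 7 = 19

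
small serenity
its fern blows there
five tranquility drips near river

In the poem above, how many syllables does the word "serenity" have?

4

"serenity" has 4 syllables.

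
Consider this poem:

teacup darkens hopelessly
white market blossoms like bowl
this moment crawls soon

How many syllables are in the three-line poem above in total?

Line 1: teacup (2), darkens (2), hopelessly (3) → 7
Line 2: white (1), market (2), blossoms (2), like (1), bowl (1) → 7
Line 3: this (1), moment (2), crawls (1), soon (1) → 5
Total: 7 + 7 + 5 = 19

19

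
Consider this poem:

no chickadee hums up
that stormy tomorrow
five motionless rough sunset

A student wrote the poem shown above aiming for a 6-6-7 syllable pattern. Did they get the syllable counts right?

Line 1: no (1), chickadee (3), hums (1), up (1) → 6 ✓
Line 2: that (1), stormy (2), tomorrow (3) → 6 ✓
Line 3: five (1), motionless (3), rough (1), sunset (2) → 7 ✓

Yes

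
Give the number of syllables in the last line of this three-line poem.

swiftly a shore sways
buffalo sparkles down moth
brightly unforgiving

6

The last line: brightly(2) + unforgiving(4) = 6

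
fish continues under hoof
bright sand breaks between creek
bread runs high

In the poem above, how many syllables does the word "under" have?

2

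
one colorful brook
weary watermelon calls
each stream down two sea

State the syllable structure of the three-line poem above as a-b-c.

Line 1: "one colorful brook": 1+3+1 = 5
Line 2: "weary watermelon calls": 2+4+1 = 7
Line 3: "each stream down two sea": 1+1+1+1+1 = 5

5-7-5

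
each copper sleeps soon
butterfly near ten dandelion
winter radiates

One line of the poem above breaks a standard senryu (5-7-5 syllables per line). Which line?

Line 2

Line 1: each (1), copper (2), sleeps (1), soon (1) → 5 ✓
Line 2: butterfly (3), near (1), ten (1), dandelion (4) → 9 (expected 7)
Line 3: winter (2), radiates (3) → 5 ✓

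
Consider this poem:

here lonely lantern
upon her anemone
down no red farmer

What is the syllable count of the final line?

5

The final line: "down no red farmer": 1+1+1+2 = 5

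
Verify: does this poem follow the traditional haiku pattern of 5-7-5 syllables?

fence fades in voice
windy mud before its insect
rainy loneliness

Line 1: fence(1) + fades(1) + in(1) + voice(1) = 4 (expected 5)
Line 2: windy(2) + mud(1) + before(2) + its(1) + insect(2) = 8 (expected 7)
Line 3: rainy(2) + loneliness(3) = 5 ✓

No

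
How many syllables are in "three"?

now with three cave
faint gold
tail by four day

"three" has 1 syllable.

1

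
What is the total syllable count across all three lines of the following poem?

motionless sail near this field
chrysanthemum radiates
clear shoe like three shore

Line 1: "motionless sail near this field": 3+1+1+1+1 = 7
Line 2: "chrysanthemum radiates": 4+3 = 7
Line 3: "clear shoe like three shore": 1+1+1+1+1 = 5
Total: 7 + 7 + 5 = 19

19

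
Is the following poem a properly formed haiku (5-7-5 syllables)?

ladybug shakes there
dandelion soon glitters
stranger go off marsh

Yes

Line 1: "ladybug shakes there": 3+1+1 = 5 ✓
Line 2: "dandelion soon glitters": 4+1+2 = 7 ✓
Line 3: "stranger go off marsh": 2+1+1+1 = 5 ✓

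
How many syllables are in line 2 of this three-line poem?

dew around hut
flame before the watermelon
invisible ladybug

8

Line 2: flame (1), before (2), the (1), watermelon (4) → 8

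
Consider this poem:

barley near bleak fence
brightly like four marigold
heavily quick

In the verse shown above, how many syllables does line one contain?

Line one: barley (2), near (1), bleak (1), fence (1) → 5

5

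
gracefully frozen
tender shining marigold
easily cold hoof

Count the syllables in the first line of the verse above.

The first line: "gracefully frozen": 3+2 = 5

5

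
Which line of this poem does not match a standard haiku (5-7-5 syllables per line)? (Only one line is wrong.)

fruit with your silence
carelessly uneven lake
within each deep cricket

Line 1: fruit(1) + with(1) + your(1) + silence(2) = 5 ✓
Line 2: carelessly(3) + uneven(3) + lake(1) = 7 ✓
Line 3: within(2) + each(1) + deep(1) + cricket(2) = 6 (expected 5)

Line 3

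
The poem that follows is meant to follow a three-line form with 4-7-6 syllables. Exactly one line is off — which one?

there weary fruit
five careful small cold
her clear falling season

Line 1: "there weary fruit": 1+2+1 = 4 ✓
Line 2: "five careful small cold": 1+2+1+1 = 5 (expected 7)
Line 3: "her clear falling season": 1+1+2+2 = 6 ✓

Line 2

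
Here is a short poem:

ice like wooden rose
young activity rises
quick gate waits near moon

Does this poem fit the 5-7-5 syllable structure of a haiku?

Yes

Line 1: ice(1) + like(1) + wooden(2) + rose(1) = 5 ✓
Line 2: young(1) + activity(4) + rises(2) = 7 ✓
Line 3: quick(1) + gate(1) + waits(1) + near(1) + moon(1) = 5 ✓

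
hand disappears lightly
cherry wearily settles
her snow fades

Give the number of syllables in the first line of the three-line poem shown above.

The first line: "hand disappears lightly": 1+3+2 = 6

6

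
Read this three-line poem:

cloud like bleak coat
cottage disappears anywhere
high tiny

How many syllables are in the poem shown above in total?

Line 1: "cloud like bleak coat": 1+1+1+1 = 4
Line 2: "cottage disappears anywhere": 2+3+3 = 8
Line 3: "high tiny": 1+2 = 3
Total: 4 + 8 + 3 = 15

15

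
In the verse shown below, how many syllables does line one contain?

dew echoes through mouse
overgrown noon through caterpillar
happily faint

5

Line one: "dew echoes through mouse": 1+2+1+1 = 5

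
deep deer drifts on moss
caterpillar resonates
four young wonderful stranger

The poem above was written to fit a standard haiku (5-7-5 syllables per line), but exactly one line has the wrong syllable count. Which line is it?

The third line

Line 1: deep (1), deer (1), drifts (1), on (1), moss (1) → 5 ✓
Line 2: caterpillar (4), resonates (3) → 7 ✓
Line 3: four (1), young (1), wonderful (3), stranger (2) → 7 (expected 5)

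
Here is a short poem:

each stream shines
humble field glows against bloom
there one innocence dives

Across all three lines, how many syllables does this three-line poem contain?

Line 1: each (1), stream (1), shines (1) → 3
Line 2: humble (2), field (1), glows (1), against (2), bloom (1) → 7
Line 3: there (1), one (1), innocence (3), dives (1) → 6
Total: 3 + 7 + 6 = 16

16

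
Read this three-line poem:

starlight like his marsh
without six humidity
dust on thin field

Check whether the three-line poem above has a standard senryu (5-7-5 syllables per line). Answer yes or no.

No

Line 1: "starlight like his marsh": 2+1+1+1 = 5 ✓
Line 2: "without six humidity": 2+1+4 = 7 ✓
Line 3: "dust on thin field": 1+1+1+1 = 4 (expected 5)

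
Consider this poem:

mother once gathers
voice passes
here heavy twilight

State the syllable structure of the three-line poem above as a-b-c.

5-3-5

Line 1: mother(2) + once(1) + gathers(2) = 5
Line 2: voice(1) + passes(2) = 3
Line 3: here(1) + heavy(2) + twilight(2) = 5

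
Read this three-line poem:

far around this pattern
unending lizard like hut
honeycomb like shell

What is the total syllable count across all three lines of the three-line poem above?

Line 1: "far around this pattern": 1+2+1+2 = 6
Line 2: "unending lizard like hut": 3+2+1+1 = 7
Line 3: "honeycomb like shell": 3+1+1 = 5
Total: 6 + 7 + 5 = 18

18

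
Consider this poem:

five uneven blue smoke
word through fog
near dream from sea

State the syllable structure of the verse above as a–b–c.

Line 1: five(1) + uneven(3) + blue(1) + smoke(1) = 6
Line 2: word(1) + through(1) + fog(1) = 3
Line 3: near(1) + dream(1) + from(1) + sea(1) = 4

6–3–4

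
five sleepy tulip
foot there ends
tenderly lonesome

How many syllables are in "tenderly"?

"tenderly" has 3 syllables.

3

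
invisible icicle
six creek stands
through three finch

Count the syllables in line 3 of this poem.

3

Line 3: through(1) + three(1) + finch(1) = 3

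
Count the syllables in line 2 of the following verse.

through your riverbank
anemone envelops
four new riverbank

Line 2: "anemone envelops": 4+3 = 7

7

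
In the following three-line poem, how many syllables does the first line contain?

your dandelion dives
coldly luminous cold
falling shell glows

The first line: your(1) + dandelion(4) + dives(1) = 6

6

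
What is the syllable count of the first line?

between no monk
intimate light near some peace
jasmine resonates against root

The first line: between(2) + no(1) + monk(1) = 4

4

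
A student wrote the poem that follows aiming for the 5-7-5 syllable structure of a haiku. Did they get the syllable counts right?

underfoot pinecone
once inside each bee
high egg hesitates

No

Line 1: "underfoot pinecone": 3+2 = 5 ✓
Line 2: "once inside each bee": 1+2+1+1 = 5 (expected 7)
Line 3: "high egg hesitates": 1+1+3 = 5 ✓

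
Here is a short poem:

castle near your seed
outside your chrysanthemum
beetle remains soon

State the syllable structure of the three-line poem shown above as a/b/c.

Line 1: "castle near your seed": 2+1+1+1 = 5
Line 2: "outside your chrysanthemum": 2+1+4 = 7
Line 3: "beetle remains soon": 2+2+1 = 5

5/7/5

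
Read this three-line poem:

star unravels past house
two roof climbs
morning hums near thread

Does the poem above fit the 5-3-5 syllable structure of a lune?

Line 1: "star unravels past house": 1+3+1+1 = 6 (expected 5)
Line 2: "two roof climbs": 1+1+1 = 3 ✓
Line 3: "morning hums near thread": 2+1+1+1 = 5 ✓

No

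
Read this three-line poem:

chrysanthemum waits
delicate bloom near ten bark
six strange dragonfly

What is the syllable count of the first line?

5

The first line: "chrysanthemum waits": 4+1 = 5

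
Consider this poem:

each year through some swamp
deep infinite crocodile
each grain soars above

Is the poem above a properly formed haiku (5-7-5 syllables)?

Yes

Line 1: each(1) + year(1) + through(1) + some(1) + swamp(1) = 5 ✓
Line 2: deep(1) + infinite(3) + crocodile(3) = 7 ✓
Line 3: each(1) + grain(1) + soars(1) + above(2) = 5 ✓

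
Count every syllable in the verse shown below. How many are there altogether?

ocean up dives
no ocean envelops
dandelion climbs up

Line 1: ocean (2), up (1), dives (1) → 4
Line 2: no (1), ocean (2), envelops (3) → 6
Line 3: dandelion (4), climbs (1), up (1) → 6
Total: 4 + 6 + 6 = 16

16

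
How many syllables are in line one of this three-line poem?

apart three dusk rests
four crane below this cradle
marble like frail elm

5

Line one: "apart three dusk rests": 2+1+1+1 = 5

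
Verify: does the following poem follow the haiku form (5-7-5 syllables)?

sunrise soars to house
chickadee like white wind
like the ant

Line 1: sunrise(2) + soars(1) + to(1) + house(1) = 5 ✓
Line 2: chickadee(3) + like(1) + white(1) + wind(1) = 6 (expected 7)
Line 3: like(1) + the(1) + ant(1) = 3 (expected 5)

No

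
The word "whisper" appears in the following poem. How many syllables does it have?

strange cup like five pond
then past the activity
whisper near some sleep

2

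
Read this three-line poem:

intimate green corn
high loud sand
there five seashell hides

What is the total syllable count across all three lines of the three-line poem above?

13

Line 1: "intimate green corn": 3+1+1 = 5
Line 2: "high loud sand": 1+1+1 = 3
Line 3: "there five seashell hides": 1+1+2+1 = 5
Total: 5 + 3 + 5 = 13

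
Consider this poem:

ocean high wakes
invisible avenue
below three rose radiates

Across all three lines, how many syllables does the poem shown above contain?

Line 1: ocean (2), high (1), wakes (1) → 4
Line 2: invisible (4), avenue (3) → 7
Line 3: below (2), three (1), rose (1), radiates (3) → 7
Total: 4 + 7 + 7 = 18

18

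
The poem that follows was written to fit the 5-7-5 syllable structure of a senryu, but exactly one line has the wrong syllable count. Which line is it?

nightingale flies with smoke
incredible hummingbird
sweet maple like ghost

The first line

Line 1: "nightingale flies with smoke": 3+1+1+1 = 6 (expected 5)
Line 2: "incredible hummingbird": 4+3 = 7 ✓
Line 3: "sweet maple like ghost": 1+2+1+1 = 5 ✓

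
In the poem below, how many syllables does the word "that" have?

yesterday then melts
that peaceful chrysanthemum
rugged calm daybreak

"that" has 1 syllable.

1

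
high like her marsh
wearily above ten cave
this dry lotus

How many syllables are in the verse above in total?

15

Line 1: high (1), like (1), her (1), marsh (1) → 4
Line 2: wearily (3), above (2), ten (1), cave (1) → 7
Line 3: this (1), dry (1), lotus (2) → 4
Total: 4 + 7 + 4 = 15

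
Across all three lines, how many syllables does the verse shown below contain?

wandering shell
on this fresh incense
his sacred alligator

16

Line 1: wandering (3), shell (1) → 4
Line 2: on (1), this (1), fresh (1), incense (2) → 5
Line 3: his (1), sacred (2), alligator (4) → 7
Total: 4 + 5 + 7 = 16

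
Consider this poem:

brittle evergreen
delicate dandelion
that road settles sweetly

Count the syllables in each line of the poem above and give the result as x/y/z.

5/7/6

Line 1: brittle(2) + evergreen(3) = 5
Line 2: delicate(3) + dandelion(4) = 7
Line 3: that(1) + road(1) + settles(2) + sweetly(2) = 6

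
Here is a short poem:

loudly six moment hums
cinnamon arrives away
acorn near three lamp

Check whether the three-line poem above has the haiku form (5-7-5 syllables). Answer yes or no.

No

Line 1: "loudly six moment hums": 2+1+2+1 = 6 (expected 5)
Line 2: "cinnamon arrives away": 3+2+2 = 7 ✓
Line 3: "acorn near three lamp": 2+1+1+1 = 5 ✓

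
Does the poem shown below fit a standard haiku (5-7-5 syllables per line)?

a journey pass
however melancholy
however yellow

Line 1: "a journey pass": 1+2+1 = 4 (expected 5)
Line 2: "however melancholy": 3+4 = 7 ✓
Line 3: "however yellow": 3+2 = 5 ✓

No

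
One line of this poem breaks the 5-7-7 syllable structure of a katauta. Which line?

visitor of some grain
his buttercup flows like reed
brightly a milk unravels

Line 1: "visitor of some grain": 3+1+1+1 = 6 (expected 5)
Line 2: "his buttercup flows like reed": 1+3+1+1+1 = 7 ✓
Line 3: "brightly a milk unravels": 2+1+1+3 = 7 ✓

The first line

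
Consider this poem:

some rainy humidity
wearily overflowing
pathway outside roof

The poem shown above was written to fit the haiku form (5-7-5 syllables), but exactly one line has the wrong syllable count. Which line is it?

Line 1: "some rainy humidity": 1+2+4 = 7 (expected 5)
Line 2: "wearily overflowing": 3+4 = 7 ✓
Line 3: "pathway outside roof": 2+2+1 = 5 ✓

Line 1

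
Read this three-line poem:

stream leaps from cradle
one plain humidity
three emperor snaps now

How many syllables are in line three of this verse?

Line three: three (1), emperor (3), snaps (1), now (1) → 6

6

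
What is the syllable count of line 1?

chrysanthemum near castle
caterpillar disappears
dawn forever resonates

Line 1: "chrysanthemum near castle": 4+1+2 = 7

7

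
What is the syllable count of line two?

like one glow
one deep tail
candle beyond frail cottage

Line two: one(1) + deep(1) + tail(1) = 3

3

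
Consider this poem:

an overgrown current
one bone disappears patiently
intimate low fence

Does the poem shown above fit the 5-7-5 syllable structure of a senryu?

Line 1: an (1), overgrown (3), current (2) → 6 (expected 5)
Line 2: one (1), bone (1), disappears (3), patiently (3) → 8 (expected 7)
Line 3: intimate (3), low (1), fence (1) → 5 ✓

No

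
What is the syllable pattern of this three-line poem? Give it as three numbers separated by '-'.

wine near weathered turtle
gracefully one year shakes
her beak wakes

6-6-3

Line 1: "wine near weathered turtle": 1+1+2+2 = 6
Line 2: "gracefully one year shakes": 3+1+1+1 = 6
Line 3: "her beak wakes": 1+1+1 = 3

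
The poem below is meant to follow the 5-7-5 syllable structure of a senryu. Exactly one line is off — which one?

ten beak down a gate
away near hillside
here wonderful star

The second line

Line 1: ten(1) + beak(1) + down(1) + a(1) + gate(1) = 5 ✓
Line 2: away(2) + near(1) + hillside(2) = 5 (expected 7)
Line 3: here(1) + wonderful(3) + star(1) = 5 ✓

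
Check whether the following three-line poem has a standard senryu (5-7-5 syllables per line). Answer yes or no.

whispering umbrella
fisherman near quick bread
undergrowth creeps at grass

No

Line 1: whispering(3) + umbrella(3) = 6 (expected 5)
Line 2: fisherman(3) + near(1) + quick(1) + bread(1) = 6 (expected 7)
Line 3: undergrowth(3) + creeps(1) + at(1) + grass(1) = 6 (expected 5)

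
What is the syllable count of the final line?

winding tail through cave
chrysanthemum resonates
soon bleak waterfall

5

The final line: soon (1), bleak (1), waterfall (3) → 5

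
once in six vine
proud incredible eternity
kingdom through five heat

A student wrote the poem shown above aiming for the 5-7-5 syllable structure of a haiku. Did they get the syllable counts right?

Line 1: once (1), in (1), six (1), vine (1) → 4 (expected 5)
Line 2: proud (1), incredible (4), eternity (4) → 9 (expected 7)
Line 3: kingdom (2), through (1), five (1), heat (1) → 5 ✓

No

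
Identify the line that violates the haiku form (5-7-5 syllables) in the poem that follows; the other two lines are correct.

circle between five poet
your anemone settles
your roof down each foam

Line 1: "circle between five poet": 2+2+1+2 = 7 (expected 5)
Line 2: "your anemone settles": 1+4+2 = 7 ✓
Line 3: "your roof down each foam": 1+1+1+1+1 = 5 ✓

The first line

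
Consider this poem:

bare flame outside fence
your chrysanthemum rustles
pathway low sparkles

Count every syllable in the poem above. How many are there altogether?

17

Line 1: bare (1), flame (1), outside (2), fence (1) → 5
Line 2: your (1), chrysanthemum (4), rustles (2) → 7
Line 3: pathway (2), low (1), sparkles (2) → 5
Total: 5 + 7 + 5 = 17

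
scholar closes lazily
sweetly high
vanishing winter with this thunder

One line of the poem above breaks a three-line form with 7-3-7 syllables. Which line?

Line 1: scholar(2) + closes(2) + lazily(3) = 7 ✓
Line 2: sweetly(2) + high(1) = 3 ✓
Line 3: vanishing(3) + winter(2) + with(1) + this(1) + thunder(2) = 9 (expected 7)

The third line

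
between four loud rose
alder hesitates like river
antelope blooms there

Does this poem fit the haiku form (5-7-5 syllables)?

Line 1: "between four loud rose": 2+1+1+1 = 5 ✓
Line 2: "alder hesitates like river": 2+3+1+2 = 8 (expected 7)
Line 3: "antelope blooms there": 3+1+1 = 5 ✓

No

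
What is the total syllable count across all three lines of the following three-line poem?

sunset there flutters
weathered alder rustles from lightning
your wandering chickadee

21

Line 1: "sunset there flutters": 2+1+2 = 5
Line 2: "weathered alder rustles from lightning": 2+2+2+1+2 = 9
Line 3: "your wandering chickadee": 1+3+3 = 7
Total: 5 + 9 + 7 = 21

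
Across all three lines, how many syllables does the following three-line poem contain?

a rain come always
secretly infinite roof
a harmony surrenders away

21

Line 1: a (1), rain (1), come (1), always (2) → 5
Line 2: secretly (3), infinite (3), roof (1) → 7
Line 3: a (1), harmony (3), surrenders (3), away (2) → 9
Total: 5 + 7 + 9 = 21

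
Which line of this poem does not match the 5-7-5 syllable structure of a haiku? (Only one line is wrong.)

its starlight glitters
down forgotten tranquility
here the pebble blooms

Line 1: its (1), starlight (2), glitters (2) → 5 ✓
Line 2: down (1), forgotten (3), tranquility (4) → 8 (expected 7)
Line 3: here (1), the (1), pebble (2), blooms (1) → 5 ✓

The second line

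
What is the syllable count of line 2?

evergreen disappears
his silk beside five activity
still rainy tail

9

Line 2: his(1) + silk(1) + beside(2) + five(1) + activity(4) = 9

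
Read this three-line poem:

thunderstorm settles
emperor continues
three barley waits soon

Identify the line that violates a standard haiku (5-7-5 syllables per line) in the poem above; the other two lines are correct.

Line 1: thunderstorm (3), settles (2) → 5 ✓
Line 2: emperor (3), continues (3) → 6 (expected 7)
Line 3: three (1), barley (2), waits (1), soon (1) → 5 ✓

Line 2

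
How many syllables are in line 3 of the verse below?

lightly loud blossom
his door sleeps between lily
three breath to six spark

5

Line 3: three(1) + breath(1) + to(1) + six(1) + spark(1) = 5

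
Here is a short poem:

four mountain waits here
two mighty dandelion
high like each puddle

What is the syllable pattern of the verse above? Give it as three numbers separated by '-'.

5-7-5

Line 1: "four mountain waits here": 1+2+1+1 = 5
Line 2: "two mighty dandelion": 1+2+4 = 7
Line 3: "high like each puddle": 1+1+1+2 = 5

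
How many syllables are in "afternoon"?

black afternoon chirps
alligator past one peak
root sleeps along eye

3

"afternoon" has 3 syllables.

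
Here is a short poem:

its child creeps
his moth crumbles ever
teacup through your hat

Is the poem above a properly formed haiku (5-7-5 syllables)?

Line 1: "its child creeps": 1+1+1 = 3 (expected 5)
Line 2: "his moth crumbles ever": 1+1+2+2 = 6 (expected 7)
Line 3: "teacup through your hat": 2+1+1+1 = 5 ✓

No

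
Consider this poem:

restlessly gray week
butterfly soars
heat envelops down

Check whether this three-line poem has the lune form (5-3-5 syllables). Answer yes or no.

Line 1: restlessly(3) + gray(1) + week(1) = 5 ✓
Line 2: butterfly(3) + soars(1) = 4 (expected 3)
Line 3: heat(1) + envelops(3) + down(1) = 5 ✓

No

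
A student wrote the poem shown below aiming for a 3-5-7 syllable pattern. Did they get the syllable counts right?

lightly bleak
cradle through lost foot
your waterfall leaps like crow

Line 1: lightly(2) + bleak(1) = 3 ✓
Line 2: cradle(2) + through(1) + lost(1) + foot(1) = 5 ✓
Line 3: your(1) + waterfall(3) + leaps(1) + like(1) + crow(1) = 7 ✓

Yes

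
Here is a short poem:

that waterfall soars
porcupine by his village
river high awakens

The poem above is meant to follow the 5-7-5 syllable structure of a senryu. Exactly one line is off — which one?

Line 1: "that waterfall soars": 1+3+1 = 5 ✓
Line 2: "porcupine by his village": 3+1+1+2 = 7 ✓
Line 3: "river high awakens": 2+1+3 = 6 (expected 5)

The third line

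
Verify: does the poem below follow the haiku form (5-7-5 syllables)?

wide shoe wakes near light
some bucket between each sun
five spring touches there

Line 1: "wide shoe wakes near light": 1+1+1+1+1 = 5 ✓
Line 2: "some bucket between each sun": 1+2+2+1+1 = 7 ✓
Line 3: "five spring touches there": 1+1+2+1 = 5 ✓

Yes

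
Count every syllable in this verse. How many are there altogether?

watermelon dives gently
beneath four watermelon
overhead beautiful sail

21

Line 1: watermelon (4), dives (1), gently (2) → 7
Line 2: beneath (2), four (1), watermelon (4) → 7
Line 3: overhead (3), beautiful (3), sail (1) → 7
Total: 7 + 7 + 7 = 21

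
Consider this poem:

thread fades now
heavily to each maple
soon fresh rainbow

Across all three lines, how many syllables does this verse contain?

14

Line 1: thread (1), fades (1), now (1) → 3
Line 2: heavily (3), to (1), each (1), maple (2) → 7
Line 3: soon (1), fresh (1), rainbow (2) → 4
Total: 3 + 7 + 4 = 14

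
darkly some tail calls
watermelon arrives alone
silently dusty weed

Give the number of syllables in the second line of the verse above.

8

The second line: watermelon (4), arrives (2), alone (2) → 8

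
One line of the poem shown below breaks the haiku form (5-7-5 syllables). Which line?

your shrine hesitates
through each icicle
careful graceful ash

Line 1: your (1), shrine (1), hesitates (3) → 5 ✓
Line 2: through (1), each (1), icicle (3) → 5 (expected 7)
Line 3: careful (2), graceful (2), ash (1) → 5 ✓

The second line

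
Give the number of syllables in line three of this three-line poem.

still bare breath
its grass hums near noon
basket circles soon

5

Line three: basket(2) + circles(2) + soon(1) = 5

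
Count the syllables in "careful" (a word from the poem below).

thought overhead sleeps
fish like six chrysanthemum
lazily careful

2

"careful" has 2 syllables.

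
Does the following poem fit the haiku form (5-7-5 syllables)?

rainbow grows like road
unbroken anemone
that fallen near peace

Line 1: "rainbow grows like road": 2+1+1+1 = 5 ✓
Line 2: "unbroken anemone": 3+4 = 7 ✓
Line 3: "that fallen near peace": 1+2+1+1 = 5 ✓

Yes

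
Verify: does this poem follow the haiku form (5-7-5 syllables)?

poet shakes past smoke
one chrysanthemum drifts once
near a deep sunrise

Yes

Line 1: "poet shakes past smoke": 2+1+1+1 = 5 ✓
Line 2: "one chrysanthemum drifts once": 1+4+1+1 = 7 ✓
Line 3: "near a deep sunrise": 1+1+1+2 = 5 ✓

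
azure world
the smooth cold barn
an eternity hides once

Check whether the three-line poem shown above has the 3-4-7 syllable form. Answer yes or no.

Line 1: azure(2) + world(1) = 3 ✓
Line 2: the(1) + smooth(1) + cold(1) + barn(1) = 4 ✓
Line 3: an(1) + eternity(4) + hides(1) + once(1) = 7 ✓

Yes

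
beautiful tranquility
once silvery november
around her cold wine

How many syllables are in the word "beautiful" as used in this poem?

"beautiful" has 3 syllables.

3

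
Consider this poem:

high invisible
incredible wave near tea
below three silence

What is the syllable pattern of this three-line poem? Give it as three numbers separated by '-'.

5-7-5

Line 1: "high invisible": 1+4 = 5
Line 2: "incredible wave near tea": 4+1+1+1 = 7
Line 3: "below three silence": 2+1+2 = 5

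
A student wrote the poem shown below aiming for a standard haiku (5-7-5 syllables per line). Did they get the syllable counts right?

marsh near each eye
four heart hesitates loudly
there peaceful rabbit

No

Line 1: marsh(1) + near(1) + each(1) + eye(1) = 4 (expected 5)
Line 2: four(1) + heart(1) + hesitates(3) + loudly(2) = 7 ✓
Line 3: there(1) + peaceful(2) + rabbit(2) = 5 ✓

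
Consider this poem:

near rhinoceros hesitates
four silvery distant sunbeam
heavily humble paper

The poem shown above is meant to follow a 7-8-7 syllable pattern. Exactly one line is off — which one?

Line 1

Line 1: near (1), rhinoceros (4), hesitates (3) → 8 (expected 7)
Line 2: four (1), silvery (3), distant (2), sunbeam (2) → 8 ✓
Line 3: heavily (3), humble (2), paper (2) → 7 ✓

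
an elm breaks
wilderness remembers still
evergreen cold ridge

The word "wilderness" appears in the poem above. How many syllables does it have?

3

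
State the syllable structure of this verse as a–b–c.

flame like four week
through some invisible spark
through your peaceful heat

4–7–5

Line 1: flame (1), like (1), four (1), week (1) → 4
Line 2: through (1), some (1), invisible (4), spark (1) → 7
Line 3: through (1), your (1), peaceful (2), heat (1) → 5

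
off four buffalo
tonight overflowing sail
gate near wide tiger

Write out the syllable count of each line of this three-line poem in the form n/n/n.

Line 1: off(1) + four(1) + buffalo(3) = 5
Line 2: tonight(2) + overflowing(4) + sail(1) = 7
Line 3: gate(1) + near(1) + wide(1) + tiger(2) = 5

5/7/5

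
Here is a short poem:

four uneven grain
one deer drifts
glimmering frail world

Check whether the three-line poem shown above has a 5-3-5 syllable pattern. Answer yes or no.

Yes

Line 1: four (1), uneven (3), grain (1) → 5 ✓
Line 2: one (1), deer (1), drifts (1) → 3 ✓
Line 3: glimmering (3), frail (1), world (1) → 5 ✓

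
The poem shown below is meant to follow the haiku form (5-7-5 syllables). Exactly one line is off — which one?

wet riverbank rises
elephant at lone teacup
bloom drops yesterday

The first line

Line 1: wet (1), riverbank (3), rises (2) → 6 (expected 5)
Line 2: elephant (3), at (1), lone (1), teacup (2) → 7 ✓
Line 3: bloom (1), drops (1), yesterday (3) → 5 ✓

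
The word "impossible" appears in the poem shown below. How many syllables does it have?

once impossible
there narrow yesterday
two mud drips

4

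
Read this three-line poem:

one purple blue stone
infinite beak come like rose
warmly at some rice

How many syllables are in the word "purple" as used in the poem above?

2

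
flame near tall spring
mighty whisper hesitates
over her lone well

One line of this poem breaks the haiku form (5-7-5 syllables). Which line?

Line 1

Line 1: "flame near tall spring": 1+1+1+1 = 4 (expected 5)
Line 2: "mighty whisper hesitates": 2+2+3 = 7 ✓
Line 3: "over her lone well": 2+1+1+1 = 5 ✓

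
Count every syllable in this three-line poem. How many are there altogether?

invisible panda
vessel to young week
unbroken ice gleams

16

Line 1: invisible(4) + panda(2) = 6
Line 2: vessel(2) + to(1) + young(1) + week(1) = 5
Line 3: unbroken(3) + ice(1) + gleams(1) = 5
Total: 6 + 5 + 5 = 16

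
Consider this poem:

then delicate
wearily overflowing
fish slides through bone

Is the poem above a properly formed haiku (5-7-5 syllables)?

No

Line 1: then (1), delicate (3) → 4 (expected 5)
Line 2: wearily (3), overflowing (4) → 7 ✓
Line 3: fish (1), slides (1), through (1), bone (1) → 4 (expected 5)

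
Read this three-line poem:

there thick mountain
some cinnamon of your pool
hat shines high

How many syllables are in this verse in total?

14

Line 1: there(1) + thick(1) + mountain(2) = 4
Line 2: some(1) + cinnamon(3) + of(1) + your(1) + pool(1) = 7
Line 3: hat(1) + shines(1) + high(1) = 3
Total: 4 + 7 + 3 = 14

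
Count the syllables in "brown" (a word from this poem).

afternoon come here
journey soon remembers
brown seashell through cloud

1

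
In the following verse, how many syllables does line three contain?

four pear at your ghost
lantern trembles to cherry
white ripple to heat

5

Line three: "white ripple to heat": 1+2+1+1 = 5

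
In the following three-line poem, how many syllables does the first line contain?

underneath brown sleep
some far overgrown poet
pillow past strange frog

The first line: "underneath brown sleep": 3+1+1 = 5

5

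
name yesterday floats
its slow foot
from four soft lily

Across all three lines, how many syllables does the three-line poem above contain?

Line 1: "name yesterday floats": 1+3+1 = 5
Line 2: "its slow foot": 1+1+1 = 3
Line 3: "from four soft lily": 1+1+1+2 = 5
Total: 5 + 3 + 5 = 13

13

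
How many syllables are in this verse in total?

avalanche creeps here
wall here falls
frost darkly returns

13

Line 1: avalanche(3) + creeps(1) + here(1) = 5
Line 2: wall(1) + here(1) + falls(1) = 3
Line 3: frost(1) + darkly(2) + returns(2) = 5
Total: 5 + 3 + 5 = 13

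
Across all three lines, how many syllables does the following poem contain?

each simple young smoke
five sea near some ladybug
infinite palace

Line 1: each(1) + simple(2) + young(1) + smoke(1) = 5
Line 2: five(1) + sea(1) + near(1) + some(1) + ladybug(3) = 7
Line 3: infinite(3) + palace(2) = 5
Total: 5 + 7 + 5 = 17

17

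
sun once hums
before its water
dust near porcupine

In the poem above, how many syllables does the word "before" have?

2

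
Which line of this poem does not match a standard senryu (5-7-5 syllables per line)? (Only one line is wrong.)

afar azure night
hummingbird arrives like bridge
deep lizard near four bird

Line 1: afar (2), azure (2), night (1) → 5 ✓
Line 2: hummingbird (3), arrives (2), like (1), bridge (1) → 7 ✓
Line 3: deep (1), lizard (2), near (1), four (1), bird (1) → 6 (expected 5)

The third line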